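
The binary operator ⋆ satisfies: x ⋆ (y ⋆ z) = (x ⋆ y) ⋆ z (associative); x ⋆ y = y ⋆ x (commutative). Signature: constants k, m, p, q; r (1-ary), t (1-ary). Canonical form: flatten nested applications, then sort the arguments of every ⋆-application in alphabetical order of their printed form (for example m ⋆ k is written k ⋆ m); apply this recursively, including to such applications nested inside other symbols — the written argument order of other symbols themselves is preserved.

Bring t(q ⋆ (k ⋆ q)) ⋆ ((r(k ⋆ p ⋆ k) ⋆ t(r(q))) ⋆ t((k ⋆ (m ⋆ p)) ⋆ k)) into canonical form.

Answer: r(k ⋆ k ⋆ p) ⋆ t(k ⋆ k ⋆ m ⋆ p) ⋆ t(k ⋆ q ⋆ q) ⋆ t(r(q))

Derivation:
Flatten:  t(q ⋆ (k ⋆ q)) ⋆ r(k ⋆ p ⋆ k) ⋆ t(r(q)) ⋆ t((k ⋆ (m ⋆ p)) ⋆ k)
Simplify inside:  t(q ⋆ (k ⋆ q))  →  t(k ⋆ q ⋆ q)
Simplify inside:  r(k ⋆ p ⋆ k)  →  r(k ⋆ k ⋆ p)
Canonicalize subterm:  t((k ⋆ (m ⋆ p)) ⋆ k)  →  t(k ⋆ k ⋆ m ⋆ p)
Sort arguments:  r(k ⋆ k ⋆ p) ⋆ t(k ⋆ k ⋆ m ⋆ p) ⋆ t(k ⋆ q ⋆ q) ⋆ t(r(q))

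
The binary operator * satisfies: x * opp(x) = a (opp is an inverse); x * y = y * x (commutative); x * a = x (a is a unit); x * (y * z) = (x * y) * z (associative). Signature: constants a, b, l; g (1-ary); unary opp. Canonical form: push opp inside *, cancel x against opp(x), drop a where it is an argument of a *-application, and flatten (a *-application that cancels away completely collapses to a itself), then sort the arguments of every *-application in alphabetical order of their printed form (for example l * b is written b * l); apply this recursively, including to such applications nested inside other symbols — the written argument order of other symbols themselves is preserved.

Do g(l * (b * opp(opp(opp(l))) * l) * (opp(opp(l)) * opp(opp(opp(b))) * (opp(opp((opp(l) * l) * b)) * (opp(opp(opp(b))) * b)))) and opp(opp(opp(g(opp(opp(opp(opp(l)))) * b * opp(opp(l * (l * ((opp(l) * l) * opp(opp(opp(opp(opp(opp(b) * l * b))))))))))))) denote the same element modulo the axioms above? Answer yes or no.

Answer: no — g(b * l * l) vs opp(g(b * l * l))

Derivation:
Left:  g(l * (b * opp(opp(opp(l))) * l) * (opp(opp(l)) * opp(opp(opp(b))) * (opp(opp((opp(l) * l) * b)) * (opp(opp(opp(b))) * b))))
  Work inside:  l * (b * opp(opp(opp(l))) * l) * (opp(opp(l)) * opp(opp(opp(b))) * (opp(opp((opp(l) * l) * b)) * (opp(opp(opp(b))) * b)))
  Push opp inside:  distribute opp over * and collapse double opp
  Collect terms:  l * l * b
  Order the arguments:  b * l * l
  Rebuild:  g(b * l * l)
Right:  opp(opp(opp(g(opp(opp(opp(opp(l)))) * b * opp(opp(l * (l * ((opp(l) * l) * opp(opp(opp(opp(opp(opp(b) * l * b)))))))))))))
  Push opp inside:  distribute opp over * and collapse double opp
  Collect terms:  opp(g(b * l * l))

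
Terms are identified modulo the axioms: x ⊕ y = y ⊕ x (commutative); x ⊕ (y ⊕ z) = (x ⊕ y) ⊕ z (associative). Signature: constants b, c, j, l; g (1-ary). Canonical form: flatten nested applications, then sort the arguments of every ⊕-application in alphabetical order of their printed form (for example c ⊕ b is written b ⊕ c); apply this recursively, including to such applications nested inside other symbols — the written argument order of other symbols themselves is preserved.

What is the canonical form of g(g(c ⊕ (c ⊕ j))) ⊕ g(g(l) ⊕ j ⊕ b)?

Answer: g(b ⊕ g(l) ⊕ j) ⊕ g(g(c ⊕ c ⊕ j))

Derivation:
Simplify inside:  g(g(c ⊕ (c ⊕ j)))  →  g(g(c ⊕ c ⊕ j))
Canonicalize subterm:  g(g(l) ⊕ j ⊕ b)  →  g(b ⊕ g(l) ⊕ j)
Sort:  g(b ⊕ g(l) ⊕ j) ⊕ g(g(c ⊕ c ⊕ j))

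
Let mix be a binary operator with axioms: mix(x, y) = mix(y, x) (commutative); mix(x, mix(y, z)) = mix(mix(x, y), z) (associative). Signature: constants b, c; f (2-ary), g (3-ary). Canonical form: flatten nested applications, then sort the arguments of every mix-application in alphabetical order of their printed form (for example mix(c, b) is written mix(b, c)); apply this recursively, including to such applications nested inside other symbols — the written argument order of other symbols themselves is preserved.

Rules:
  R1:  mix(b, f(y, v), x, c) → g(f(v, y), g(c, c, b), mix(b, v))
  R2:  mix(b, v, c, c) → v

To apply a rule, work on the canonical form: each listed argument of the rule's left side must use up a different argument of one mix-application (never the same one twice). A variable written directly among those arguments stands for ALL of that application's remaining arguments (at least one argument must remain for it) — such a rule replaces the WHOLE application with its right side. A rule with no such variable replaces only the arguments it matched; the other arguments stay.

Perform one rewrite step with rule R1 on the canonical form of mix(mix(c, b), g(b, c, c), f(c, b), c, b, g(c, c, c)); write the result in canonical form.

Answer: g(f(b, c), g(c, c, b), mix(b, b))

Derivation:
Canonical form:  mix(b, b, c, c, f(c, b), g(b, c, c), g(c, c, c))
Match R1:  consume b, c, f(c, b);  v := b, x := mix(b, c, g(b, c, c), g(c, c, c)), y := c
Every leftover argument binds to the variable; the entire application is replaced.
Result:  g(f(b, c), g(c, c, b), mix(b, b))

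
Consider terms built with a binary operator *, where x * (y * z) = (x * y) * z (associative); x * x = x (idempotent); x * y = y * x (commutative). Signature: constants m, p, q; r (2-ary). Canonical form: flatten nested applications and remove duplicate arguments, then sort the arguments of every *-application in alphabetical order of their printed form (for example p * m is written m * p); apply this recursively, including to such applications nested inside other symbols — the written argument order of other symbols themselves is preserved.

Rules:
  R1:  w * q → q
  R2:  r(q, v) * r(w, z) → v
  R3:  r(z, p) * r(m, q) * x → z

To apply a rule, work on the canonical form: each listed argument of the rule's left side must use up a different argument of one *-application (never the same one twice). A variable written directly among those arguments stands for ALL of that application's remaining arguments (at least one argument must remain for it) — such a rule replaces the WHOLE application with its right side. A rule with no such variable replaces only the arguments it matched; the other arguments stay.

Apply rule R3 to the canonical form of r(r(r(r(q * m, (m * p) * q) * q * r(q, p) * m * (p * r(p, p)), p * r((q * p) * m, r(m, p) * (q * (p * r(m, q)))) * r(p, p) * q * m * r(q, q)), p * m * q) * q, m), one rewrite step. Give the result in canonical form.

Canonical form:  r(q * r(r(m * p * q * r(m * q, m * p * q) * r(p, p) * r(q, p), m * p * q * r(m * p * q, p * q * r(m, p) * r(m, q)) * r(p, p) * r(q, q)), m * p * q), m)
Match R3:  consume r(m, p), r(m, q);  x := p * q, z := m
The extension variable absorbs all remaining arguments, so the whole application is rewritten.
New term:  r(q * r(r(m * p * q * r(m * q, m * p * q) * r(p, p) * r(q, p), m * p * q * r(m * p * q, m) * r(p, p) * r(q, q)), m * p * q), m)

Answer: r(q * r(r(m * p * q * r(m * q, m * p * q) * r(p, p) * r(q, p), m * p * q * r(m * p * q, m) * r(p, p) * r(q, q)), m * p * q), m)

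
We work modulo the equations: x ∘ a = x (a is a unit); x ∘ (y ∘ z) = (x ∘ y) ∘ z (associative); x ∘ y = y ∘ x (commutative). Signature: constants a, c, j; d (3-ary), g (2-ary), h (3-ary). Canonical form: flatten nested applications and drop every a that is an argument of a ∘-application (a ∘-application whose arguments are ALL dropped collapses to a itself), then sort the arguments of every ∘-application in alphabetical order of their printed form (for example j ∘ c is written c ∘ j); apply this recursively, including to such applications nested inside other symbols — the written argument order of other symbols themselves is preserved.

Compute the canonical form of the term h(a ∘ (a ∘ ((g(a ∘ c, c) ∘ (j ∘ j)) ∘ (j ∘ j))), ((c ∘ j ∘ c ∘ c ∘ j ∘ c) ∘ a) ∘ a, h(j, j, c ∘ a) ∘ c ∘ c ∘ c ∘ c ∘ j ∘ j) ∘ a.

Canonicalize subterm:  h(a ∘ (a ∘ ((g(a ∘ c, c) ∘ (j ∘ j)) ∘ (j ∘ j))), ((c ∘ j ∘ c ∘ c ∘ j ∘ c) ∘ a) ∘ a, h(j, j, c ∘ a) ∘ c ∘ c ∘ c ∘ c ∘ j ∘ j)  →  h(g(c, c) ∘ j ∘ j ∘ j ∘ j, c ∘ c ∘ c ∘ c ∘ j ∘ j, c ∘ c ∘ c ∘ c ∘ h(j, j, c) ∘ j ∘ j)
Unit:  drop a
Order the arguments:  h(g(c, c) ∘ j ∘ j ∘ j ∘ j, c ∘ c ∘ c ∘ c ∘ j ∘ j, c ∘ c ∘ c ∘ c ∘ h(j, j, c) ∘ j ∘ j)

Answer: h(g(c, c) ∘ j ∘ j ∘ j ∘ j, c ∘ c ∘ c ∘ c ∘ j ∘ j, c ∘ c ∘ c ∘ c ∘ h(j, j, c) ∘ j ∘ j)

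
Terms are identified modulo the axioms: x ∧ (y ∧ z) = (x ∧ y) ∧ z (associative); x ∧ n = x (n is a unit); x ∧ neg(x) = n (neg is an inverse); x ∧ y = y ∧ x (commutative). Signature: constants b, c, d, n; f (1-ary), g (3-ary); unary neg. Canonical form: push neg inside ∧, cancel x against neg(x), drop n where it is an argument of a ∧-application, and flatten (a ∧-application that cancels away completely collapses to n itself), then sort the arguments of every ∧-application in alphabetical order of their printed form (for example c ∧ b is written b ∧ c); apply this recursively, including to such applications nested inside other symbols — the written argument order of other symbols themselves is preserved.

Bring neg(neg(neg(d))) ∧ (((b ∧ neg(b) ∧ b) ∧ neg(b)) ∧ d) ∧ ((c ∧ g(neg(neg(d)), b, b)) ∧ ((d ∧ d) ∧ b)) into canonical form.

Push neg inside:  distribute neg over ∧ and collapse double neg
Collect terms:  d ∧ d ∧ b ∧ c ∧ g(d, b, b)
Sort:  b ∧ c ∧ d ∧ d ∧ g(d, b, b)

Answer: b ∧ c ∧ d ∧ d ∧ g(d, b, b)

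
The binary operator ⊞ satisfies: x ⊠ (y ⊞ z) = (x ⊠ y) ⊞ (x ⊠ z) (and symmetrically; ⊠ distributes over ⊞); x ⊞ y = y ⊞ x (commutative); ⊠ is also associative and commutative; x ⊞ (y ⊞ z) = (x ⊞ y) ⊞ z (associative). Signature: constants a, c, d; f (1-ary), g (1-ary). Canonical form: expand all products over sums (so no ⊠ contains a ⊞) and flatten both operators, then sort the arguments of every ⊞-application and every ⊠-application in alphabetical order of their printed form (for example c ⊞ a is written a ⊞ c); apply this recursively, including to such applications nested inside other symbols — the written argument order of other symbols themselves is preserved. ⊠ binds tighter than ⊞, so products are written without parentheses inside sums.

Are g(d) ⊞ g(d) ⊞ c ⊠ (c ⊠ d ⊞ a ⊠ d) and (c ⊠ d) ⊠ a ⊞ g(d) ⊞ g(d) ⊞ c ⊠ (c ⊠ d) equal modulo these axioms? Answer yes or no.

Left:  g(d) ⊞ g(d) ⊞ c ⊠ (c ⊠ d ⊞ a ⊠ d)
  Expand products over sums:  g(d) ⊞ g(d) ⊞ c ⊠ c ⊠ d ⊞ a ⊠ c ⊠ d
  Sort:  a ⊠ c ⊠ d ⊞ c ⊠ c ⊠ d ⊞ g(d) ⊞ g(d)
Right:  (c ⊠ d) ⊠ a ⊞ g(d) ⊞ g(d) ⊞ c ⊠ (c ⊠ d)
  Un-nest:  a ⊠ c ⊠ d ⊞ g(d) ⊞ g(d) ⊞ c ⊠ c ⊠ d
  Sort arguments:  a ⊠ c ⊠ d ⊞ c ⊠ c ⊠ d ⊞ g(d) ⊞ g(d)

Answer: yes — both canonical forms are a ⊠ c ⊠ d ⊞ c ⊠ c ⊠ d ⊞ g(d) ⊞ g(d)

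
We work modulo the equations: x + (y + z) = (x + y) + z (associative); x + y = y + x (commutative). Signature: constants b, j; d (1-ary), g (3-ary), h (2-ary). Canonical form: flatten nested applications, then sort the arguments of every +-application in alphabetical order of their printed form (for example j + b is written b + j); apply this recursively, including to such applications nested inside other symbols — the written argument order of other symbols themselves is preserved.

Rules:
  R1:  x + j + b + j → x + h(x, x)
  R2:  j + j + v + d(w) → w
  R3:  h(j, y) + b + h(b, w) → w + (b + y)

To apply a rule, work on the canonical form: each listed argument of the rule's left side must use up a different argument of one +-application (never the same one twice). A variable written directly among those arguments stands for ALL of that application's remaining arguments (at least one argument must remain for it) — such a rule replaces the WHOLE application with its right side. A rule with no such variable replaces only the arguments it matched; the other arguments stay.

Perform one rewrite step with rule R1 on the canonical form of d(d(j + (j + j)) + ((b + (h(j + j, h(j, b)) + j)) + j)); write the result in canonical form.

Canonical form:  d(b + d(j + j + j) + h(j + j, h(j, b)) + j + j)
R1 matches:  uses b, j, j;  x := d(j + j + j) + h(j + j, h(j, b))
Every leftover argument binds to the variable; the entire application is replaced.
Giving:  d(d(j + j + j) + h(d(j + j + j) + h(j + j, h(j, b)), d(j + j + j) + h(j + j, h(j, b))) + h(j + j, h(j, b)))

Answer: d(d(j + j + j) + h(d(j + j + j) + h(j + j, h(j, b)), d(j + j + j) + h(j + j, h(j, b))) + h(j + j, h(j, b)))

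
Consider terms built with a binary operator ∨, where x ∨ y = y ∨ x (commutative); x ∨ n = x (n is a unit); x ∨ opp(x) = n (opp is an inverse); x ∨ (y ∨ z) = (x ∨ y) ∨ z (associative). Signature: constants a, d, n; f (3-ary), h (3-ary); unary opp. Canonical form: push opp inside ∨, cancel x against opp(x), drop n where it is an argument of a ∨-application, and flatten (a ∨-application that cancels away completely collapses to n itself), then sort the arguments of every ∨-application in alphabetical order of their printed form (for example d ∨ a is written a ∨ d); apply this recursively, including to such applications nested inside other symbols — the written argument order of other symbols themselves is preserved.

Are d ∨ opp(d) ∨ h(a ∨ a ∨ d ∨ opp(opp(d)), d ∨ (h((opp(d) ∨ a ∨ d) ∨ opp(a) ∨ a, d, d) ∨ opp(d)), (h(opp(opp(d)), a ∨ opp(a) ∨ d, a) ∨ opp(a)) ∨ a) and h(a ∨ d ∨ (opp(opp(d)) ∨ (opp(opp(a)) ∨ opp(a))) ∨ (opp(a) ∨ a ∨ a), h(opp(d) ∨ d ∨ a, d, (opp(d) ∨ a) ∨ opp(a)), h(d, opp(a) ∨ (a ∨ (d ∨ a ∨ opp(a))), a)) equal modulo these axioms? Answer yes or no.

Left:  d ∨ opp(d) ∨ h(a ∨ a ∨ d ∨ opp(opp(d)), d ∨ (h((opp(d) ∨ a ∨ d) ∨ opp(a) ∨ a, d, d) ∨ opp(d)), (h(opp(opp(d)), a ∨ opp(a) ∨ d, a) ∨ opp(a)) ∨ a)
  Push opp inside:  distribute opp over ∨ and collapse double opp
  Cancel:  d cancels
  Combine occurrences:  h(a ∨ a ∨ d ∨ d, h(a, d, d), h(d, d, a))
Right:  h(a ∨ d ∨ (opp(opp(d)) ∨ (opp(opp(a)) ∨ opp(a))) ∨ (opp(a) ∨ a ∨ a), h(opp(d) ∨ d ∨ a, d, (opp(d) ∨ a) ∨ opp(a)), h(d, opp(a) ∨ (a ∨ (d ∨ a ∨ opp(a))), a))
  Focus inside:  a ∨ d ∨ (opp(opp(d)) ∨ (opp(opp(a)) ∨ opp(a))) ∨ (opp(a) ∨ a ∨ a)
  Push opp inside:  distribute opp over ∨ and collapse double opp
  Collect terms:  a ∨ a ∨ d ∨ d
  Reassemble:  h(a ∨ a ∨ d ∨ d, h(a, d, opp(d)), h(d, d, a))

Answer: no — h(a ∨ a ∨ d ∨ d, h(a, d, d), h(d, d, a)) vs h(a ∨ a ∨ d ∨ d, h(a, d, opp(d)), h(d, d, a))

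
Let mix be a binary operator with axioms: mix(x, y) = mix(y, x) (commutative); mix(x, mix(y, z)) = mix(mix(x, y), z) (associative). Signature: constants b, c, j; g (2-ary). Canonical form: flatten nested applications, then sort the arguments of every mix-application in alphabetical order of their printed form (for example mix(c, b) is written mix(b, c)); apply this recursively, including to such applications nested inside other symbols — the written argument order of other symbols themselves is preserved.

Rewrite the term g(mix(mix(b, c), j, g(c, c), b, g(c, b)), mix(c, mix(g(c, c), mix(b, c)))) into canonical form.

Focus inside:  mix(mix(b, c), j, g(c, c), b, g(c, b))
Un-nest:  mix(b, c, j, g(c, c), b, g(c, b))
Sort arguments:  mix(b, b, c, g(c, b), g(c, c), j)
Reassemble:  g(mix(b, b, c, g(c, b), g(c, c), j), mix(b, c, c, g(c, c)))

Answer: g(mix(b, b, c, g(c, b), g(c, c), j), mix(b, c, c, g(c, c)))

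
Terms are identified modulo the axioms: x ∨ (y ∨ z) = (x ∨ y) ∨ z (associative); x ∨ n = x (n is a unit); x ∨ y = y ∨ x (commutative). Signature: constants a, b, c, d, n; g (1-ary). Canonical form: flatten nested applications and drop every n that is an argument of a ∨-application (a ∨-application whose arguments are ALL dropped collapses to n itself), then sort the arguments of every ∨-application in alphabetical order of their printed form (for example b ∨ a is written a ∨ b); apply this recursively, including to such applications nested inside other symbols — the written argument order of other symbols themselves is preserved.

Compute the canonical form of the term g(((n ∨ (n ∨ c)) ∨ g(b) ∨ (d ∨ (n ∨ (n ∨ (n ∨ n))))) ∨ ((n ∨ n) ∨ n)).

Descend into:  ((n ∨ (n ∨ c)) ∨ g(b) ∨ (d ∨ (n ∨ (n ∨ (n ∨ n))))) ∨ ((n ∨ n) ∨ n)
Merge nested applications:  n ∨ n ∨ c ∨ g(b) ∨ d ∨ n ∨ n ∨ n ∨ n ∨ n ∨ n ∨ n
Unit:  drop n (×9)
Sort arguments:  c ∨ d ∨ g(b)
Reassemble:  g(c ∨ d ∨ g(b))

Answer: g(c ∨ d ∨ g(b))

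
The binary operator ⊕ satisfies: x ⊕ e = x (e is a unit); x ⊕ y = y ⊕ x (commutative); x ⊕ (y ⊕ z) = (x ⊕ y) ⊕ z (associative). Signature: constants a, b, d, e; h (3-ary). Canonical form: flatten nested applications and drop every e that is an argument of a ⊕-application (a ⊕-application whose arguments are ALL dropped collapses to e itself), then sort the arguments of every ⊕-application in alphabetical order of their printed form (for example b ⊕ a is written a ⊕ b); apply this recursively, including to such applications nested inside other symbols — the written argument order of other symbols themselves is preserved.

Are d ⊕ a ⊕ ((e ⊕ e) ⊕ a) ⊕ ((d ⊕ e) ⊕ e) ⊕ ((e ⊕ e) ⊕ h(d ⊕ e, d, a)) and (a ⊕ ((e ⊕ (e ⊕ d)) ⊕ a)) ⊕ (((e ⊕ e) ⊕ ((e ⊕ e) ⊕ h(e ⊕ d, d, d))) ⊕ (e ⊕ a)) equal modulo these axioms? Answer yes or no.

Answer: no — a ⊕ a ⊕ d ⊕ d ⊕ h(d, d, a) vs a ⊕ a ⊕ a ⊕ d ⊕ h(d, d, d)

Derivation:
Left:  d ⊕ a ⊕ ((e ⊕ e) ⊕ a) ⊕ ((d ⊕ e) ⊕ e) ⊕ ((e ⊕ e) ⊕ h(d ⊕ e, d, a))
  Flatten:  d ⊕ a ⊕ e ⊕ e ⊕ a ⊕ d ⊕ e ⊕ e ⊕ e ⊕ e ⊕ h(d ⊕ e, d, a)
  Simplify inside:  h(d ⊕ e, d, a)  →  h(d, d, a)
  Unit:  drop e (×6)
  Sort:  a ⊕ a ⊕ d ⊕ d ⊕ h(d, d, a)
Right:  (a ⊕ ((e ⊕ (e ⊕ d)) ⊕ a)) ⊕ (((e ⊕ e) ⊕ ((e ⊕ e) ⊕ h(e ⊕ d, d, d))) ⊕ (e ⊕ a))
  Flatten:  a ⊕ e ⊕ e ⊕ d ⊕ a ⊕ e ⊕ e ⊕ e ⊕ e ⊕ h(e ⊕ d, d, d) ⊕ e ⊕ a
  Canonicalize subterm:  h(e ⊕ d, d, d)  →  h(d, d, d)
  Unit:  drop e (×7)
  Order the arguments:  a ⊕ a ⊕ a ⊕ d ⊕ h(d, d, d)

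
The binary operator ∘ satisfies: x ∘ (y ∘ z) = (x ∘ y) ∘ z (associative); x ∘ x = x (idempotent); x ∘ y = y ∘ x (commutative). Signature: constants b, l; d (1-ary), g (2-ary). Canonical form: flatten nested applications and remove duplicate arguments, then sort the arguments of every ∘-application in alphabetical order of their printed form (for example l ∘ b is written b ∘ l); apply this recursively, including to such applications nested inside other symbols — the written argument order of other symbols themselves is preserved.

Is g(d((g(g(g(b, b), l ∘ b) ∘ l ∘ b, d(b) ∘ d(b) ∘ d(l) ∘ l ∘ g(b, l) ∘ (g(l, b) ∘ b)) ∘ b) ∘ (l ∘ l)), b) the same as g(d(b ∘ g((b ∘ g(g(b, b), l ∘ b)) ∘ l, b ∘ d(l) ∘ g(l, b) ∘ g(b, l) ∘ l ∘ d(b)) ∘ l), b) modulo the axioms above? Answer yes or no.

Left:  g(d((g(g(g(b, b), l ∘ b) ∘ l ∘ b, d(b) ∘ d(b) ∘ d(l) ∘ l ∘ g(b, l) ∘ (g(l, b) ∘ b)) ∘ b) ∘ (l ∘ l)), b)
  Descend into:  (g(g(g(b, b), l ∘ b) ∘ l ∘ b, d(b) ∘ d(b) ∘ d(l) ∘ l ∘ g(b, l) ∘ (g(l, b) ∘ b)) ∘ b) ∘ (l ∘ l)
  Flatten:  g(g(g(b, b), l ∘ b) ∘ l ∘ b, d(b) ∘ d(b) ∘ d(l) ∘ l ∘ g(b, l) ∘ (g(l, b) ∘ b)) ∘ b ∘ l ∘ l
  Canonicalize subterm:  g(g(g(b, b), l ∘ b) ∘ l ∘ b, d(b) ∘ d(b) ∘ d(l) ∘ l ∘ g(b, l) ∘ (g(l, b) ∘ b))  →  g(b ∘ g(g(b, b), b ∘ l) ∘ l, b ∘ d(b) ∘ d(l) ∘ g(b, l) ∘ g(l, b) ∘ l)
  Drop duplicates:  drop duplicate l
  Sort arguments:  b ∘ g(b ∘ g(g(b, b), b ∘ l) ∘ l, b ∘ d(b) ∘ d(l) ∘ g(b, l) ∘ g(l, b) ∘ l) ∘ l
  Reassemble:  g(d(b ∘ g(b ∘ g(g(b, b), b ∘ l) ∘ l, b ∘ d(b) ∘ d(l) ∘ g(b, l) ∘ g(l, b) ∘ l) ∘ l), b)
Right:  g(d(b ∘ g((b ∘ g(g(b, b), l ∘ b)) ∘ l, b ∘ d(l) ∘ g(l, b) ∘ g(b, l) ∘ l ∘ d(b)) ∘ l), b)
  Work inside:  b ∘ g((b ∘ g(g(b, b), l ∘ b)) ∘ l, b ∘ d(l) ∘ g(l, b) ∘ g(b, l) ∘ l ∘ d(b)) ∘ l
  Canonicalize subterm:  g((b ∘ g(g(b, b), l ∘ b)) ∘ l, b ∘ d(l) ∘ g(l, b) ∘ g(b, l) ∘ l ∘ d(b))  →  g(b ∘ g(g(b, b), b ∘ l) ∘ l, b ∘ d(b) ∘ d(l) ∘ g(b, l) ∘ g(l, b) ∘ l)
  Sort:  b ∘ g(b ∘ g(g(b, b), b ∘ l) ∘ l, b ∘ d(b) ∘ d(l) ∘ g(b, l) ∘ g(l, b) ∘ l) ∘ l
  Rebuild:  g(d(b ∘ g(b ∘ g(g(b, b), b ∘ l) ∘ l, b ∘ d(b) ∘ d(l) ∘ g(b, l) ∘ g(l, b) ∘ l) ∘ l), b)

Answer: yes — both canonical forms are g(d(b ∘ g(b ∘ g(g(b, b), b ∘ l) ∘ l, b ∘ d(b) ∘ d(l) ∘ g(b, l) ∘ g(l, b) ∘ l) ∘ l), b)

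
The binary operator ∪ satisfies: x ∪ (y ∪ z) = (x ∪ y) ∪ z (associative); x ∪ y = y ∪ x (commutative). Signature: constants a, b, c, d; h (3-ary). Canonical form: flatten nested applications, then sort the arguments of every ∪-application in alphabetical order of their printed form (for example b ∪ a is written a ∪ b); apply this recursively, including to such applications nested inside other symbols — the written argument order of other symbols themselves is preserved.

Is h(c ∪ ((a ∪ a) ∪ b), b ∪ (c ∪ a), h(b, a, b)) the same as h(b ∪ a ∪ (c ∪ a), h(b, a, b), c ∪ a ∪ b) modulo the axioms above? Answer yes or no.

Left:  h(c ∪ ((a ∪ a) ∪ b), b ∪ (c ∪ a), h(b, a, b))
  Work inside:  c ∪ ((a ∪ a) ∪ b)
  Un-nest:  c ∪ a ∪ a ∪ b
  Sort:  a ∪ a ∪ b ∪ c
  Reassemble:  h(a ∪ a ∪ b ∪ c, a ∪ b ∪ c, h(b, a, b))
Right:  h(b ∪ a ∪ (c ∪ a), h(b, a, b), c ∪ a ∪ b)
  Focus inside:  b ∪ a ∪ (c ∪ a)
  Flatten:  b ∪ a ∪ c ∪ a
  Order the arguments:  a ∪ a ∪ b ∪ c
  Reassemble:  h(a ∪ a ∪ b ∪ c, h(b, a, b), a ∪ b ∪ c)

Answer: no — h(a ∪ a ∪ b ∪ c, a ∪ b ∪ c, h(b, a, b)) vs h(a ∪ a ∪ b ∪ c, h(b, a, b), a ∪ b ∪ c)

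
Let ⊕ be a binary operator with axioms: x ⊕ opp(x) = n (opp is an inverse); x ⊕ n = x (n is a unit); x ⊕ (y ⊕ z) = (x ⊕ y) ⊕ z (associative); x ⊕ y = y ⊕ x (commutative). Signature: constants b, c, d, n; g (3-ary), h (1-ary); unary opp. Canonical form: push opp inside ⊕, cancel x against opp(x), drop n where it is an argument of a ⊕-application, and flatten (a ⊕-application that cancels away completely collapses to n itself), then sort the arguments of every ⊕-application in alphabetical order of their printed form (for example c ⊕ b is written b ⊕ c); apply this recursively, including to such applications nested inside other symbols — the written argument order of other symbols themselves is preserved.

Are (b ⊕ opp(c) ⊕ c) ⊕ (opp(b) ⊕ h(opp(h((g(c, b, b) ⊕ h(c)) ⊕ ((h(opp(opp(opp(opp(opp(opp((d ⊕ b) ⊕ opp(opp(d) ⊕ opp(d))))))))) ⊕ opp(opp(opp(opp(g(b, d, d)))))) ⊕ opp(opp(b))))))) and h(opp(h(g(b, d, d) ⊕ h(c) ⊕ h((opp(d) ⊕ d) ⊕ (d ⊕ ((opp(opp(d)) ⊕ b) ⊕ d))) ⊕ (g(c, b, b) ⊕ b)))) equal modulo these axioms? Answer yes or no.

Answer: yes — both canonical forms are h(opp(h(b ⊕ g(b, d, d) ⊕ g(c, b, b) ⊕ h(b ⊕ d ⊕ d ⊕ d) ⊕ h(c))))

Derivation:
Left:  (b ⊕ opp(c) ⊕ c) ⊕ (opp(b) ⊕ h(opp(h((g(c, b, b) ⊕ h(c)) ⊕ ((h(opp(opp(opp(opp(opp(opp((d ⊕ b) ⊕ opp(opp(d) ⊕ opp(d))))))))) ⊕ opp(opp(opp(opp(g(b, d, d)))))) ⊕ opp(opp(b)))))))
  Push opp inside:  distribute opp over ⊕ and collapse double opp
  Cancel inverse pairs:  b cancels; c cancels
  Combine occurrences:  h(opp(h(b ⊕ g(b, d, d) ⊕ g(c, b, b) ⊕ h(b ⊕ d ⊕ d ⊕ d) ⊕ h(c))))
Right:  h(opp(h(g(b, d, d) ⊕ h(c) ⊕ h((opp(d) ⊕ d) ⊕ (d ⊕ ((opp(opp(d)) ⊕ b) ⊕ d))) ⊕ (g(c, b, b) ⊕ b))))
  Focus inside:  g(b, d, d) ⊕ h(c) ⊕ h((opp(d) ⊕ d) ⊕ (d ⊕ ((opp(opp(d)) ⊕ b) ⊕ d))) ⊕ (g(c, b, b) ⊕ b)
  Push opp inside:  distribute opp over ⊕ and collapse double opp
  Collect:  g(b, d, d) ⊕ h(c) ⊕ h(b ⊕ d ⊕ d ⊕ d) ⊕ g(c, b, b) ⊕ b
  Sort:  b ⊕ g(b, d, d) ⊕ g(c, b, b) ⊕ h(b ⊕ d ⊕ d ⊕ d) ⊕ h(c)
  Rebuild:  h(opp(h(b ⊕ g(b, d, d) ⊕ g(c, b, b) ⊕ h(b ⊕ d ⊕ d ⊕ d) ⊕ h(c))))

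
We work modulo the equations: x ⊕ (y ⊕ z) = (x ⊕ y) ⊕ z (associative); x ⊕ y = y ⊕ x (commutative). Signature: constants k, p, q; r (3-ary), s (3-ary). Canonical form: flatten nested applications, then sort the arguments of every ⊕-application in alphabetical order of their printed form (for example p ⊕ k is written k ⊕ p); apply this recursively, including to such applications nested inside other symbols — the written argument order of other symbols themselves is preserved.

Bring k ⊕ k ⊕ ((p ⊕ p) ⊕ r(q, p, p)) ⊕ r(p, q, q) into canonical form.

Flatten:  k ⊕ k ⊕ p ⊕ p ⊕ r(q, p, p) ⊕ r(p, q, q)
Sort arguments:  k ⊕ k ⊕ p ⊕ p ⊕ r(p, q, q) ⊕ r(q, p, p)

Answer: k ⊕ k ⊕ p ⊕ p ⊕ r(p, q, q) ⊕ r(q, p, p)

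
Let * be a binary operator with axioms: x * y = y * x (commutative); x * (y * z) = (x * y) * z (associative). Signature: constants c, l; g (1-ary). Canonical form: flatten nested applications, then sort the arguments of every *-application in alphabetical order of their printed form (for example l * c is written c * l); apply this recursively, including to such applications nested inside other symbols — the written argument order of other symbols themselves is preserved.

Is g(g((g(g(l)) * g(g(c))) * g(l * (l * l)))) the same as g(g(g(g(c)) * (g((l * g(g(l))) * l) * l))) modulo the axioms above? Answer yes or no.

Left:  g(g((g(g(l)) * g(g(c))) * g(l * (l * l))))
  Work inside:  (g(g(l)) * g(g(c))) * g(l * (l * l))
  Flatten:  g(g(l)) * g(g(c)) * g(l * (l * l))
  Inside:  g(l * (l * l))  →  g(l * l * l)
  Sort:  g(g(c)) * g(g(l)) * g(l * l * l)
  Put back:  g(g(g(g(c)) * g(g(l)) * g(l * l * l)))
Right:  g(g(g(g(c)) * (g((l * g(g(l))) * l) * l)))
  Descend into:  g(g(c)) * (g((l * g(g(l))) * l) * l)
  Un-nest:  g(g(c)) * g((l * g(g(l))) * l) * l
  Inside:  g((l * g(g(l))) * l)  →  g(g(g(l)) * l * l)
  Sort arguments:  g(g(c)) * g(g(g(l)) * l * l) * l
  Reassemble:  g(g(g(g(c)) * g(g(g(l)) * l * l) * l))

Answer: no — g(g(g(g(c)) * g(g(l)) * g(l * l * l))) vs g(g(g(g(c)) * g(g(g(l)) * l * l) * l))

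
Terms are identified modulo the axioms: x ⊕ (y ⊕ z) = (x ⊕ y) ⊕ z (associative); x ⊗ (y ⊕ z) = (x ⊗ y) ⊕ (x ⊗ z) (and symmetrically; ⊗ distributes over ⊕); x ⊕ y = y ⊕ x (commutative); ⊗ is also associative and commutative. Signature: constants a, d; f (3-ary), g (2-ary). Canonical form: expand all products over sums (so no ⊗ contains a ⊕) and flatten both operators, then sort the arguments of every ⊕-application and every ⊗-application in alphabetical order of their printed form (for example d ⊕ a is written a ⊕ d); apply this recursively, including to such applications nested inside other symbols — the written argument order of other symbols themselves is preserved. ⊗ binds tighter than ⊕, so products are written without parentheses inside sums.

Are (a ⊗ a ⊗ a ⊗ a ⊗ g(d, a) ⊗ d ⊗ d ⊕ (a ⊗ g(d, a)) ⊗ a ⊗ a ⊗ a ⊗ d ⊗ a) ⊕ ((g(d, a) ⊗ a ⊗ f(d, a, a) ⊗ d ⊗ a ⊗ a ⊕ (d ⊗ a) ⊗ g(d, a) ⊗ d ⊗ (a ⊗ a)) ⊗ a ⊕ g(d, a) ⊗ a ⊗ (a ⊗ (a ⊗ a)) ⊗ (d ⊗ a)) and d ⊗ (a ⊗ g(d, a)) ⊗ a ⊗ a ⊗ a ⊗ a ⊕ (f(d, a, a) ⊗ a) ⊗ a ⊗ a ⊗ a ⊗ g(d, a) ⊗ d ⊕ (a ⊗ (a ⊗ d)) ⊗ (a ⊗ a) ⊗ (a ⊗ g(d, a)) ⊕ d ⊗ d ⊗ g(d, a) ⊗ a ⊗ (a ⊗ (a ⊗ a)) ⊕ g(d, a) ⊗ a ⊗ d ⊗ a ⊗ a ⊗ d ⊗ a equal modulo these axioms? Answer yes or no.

Answer: yes — both canonical forms are a ⊗ a ⊗ a ⊗ a ⊗ a ⊗ d ⊗ g(d, a) ⊕ a ⊗ a ⊗ a ⊗ a ⊗ a ⊗ d ⊗ g(d, a) ⊕ a ⊗ a ⊗ a ⊗ a ⊗ d ⊗ d ⊗ g(d, a) ⊕ a ⊗ a ⊗ a ⊗ a ⊗ d ⊗ d ⊗ g(d, a) ⊕ a ⊗ a ⊗ a ⊗ a ⊗ d ⊗ f(d, a, a) ⊗ g(d, a)

Derivation:
Left:  (a ⊗ a ⊗ a ⊗ a ⊗ g(d, a) ⊗ d ⊗ d ⊕ (a ⊗ g(d, a)) ⊗ a ⊗ a ⊗ a ⊗ d ⊗ a) ⊕ ((g(d, a) ⊗ a ⊗ f(d, a, a) ⊗ d ⊗ a ⊗ a ⊕ (d ⊗ a) ⊗ g(d, a) ⊗ d ⊗ (a ⊗ a)) ⊗ a ⊕ g(d, a) ⊗ a ⊗ (a ⊗ (a ⊗ a)) ⊗ (d ⊗ a))
  Expand products over sums:  a ⊗ a ⊗ a ⊗ a ⊗ d ⊗ d ⊗ g(d, a) ⊕ a ⊗ a ⊗ a ⊗ a ⊗ a ⊗ d ⊗ g(d, a) ⊕ a ⊗ a ⊗ a ⊗ a ⊗ d ⊗ f(d, a, a) ⊗ g(d, a) ⊕ a ⊗ a ⊗ a ⊗ a ⊗ d ⊗ d ⊗ g(d, a) ⊕ a ⊗ a ⊗ a ⊗ a ⊗ a ⊗ d ⊗ g(d, a)
  Sort arguments:  a ⊗ a ⊗ a ⊗ a ⊗ a ⊗ d ⊗ g(d, a) ⊕ a ⊗ a ⊗ a ⊗ a ⊗ a ⊗ d ⊗ g(d, a) ⊕ a ⊗ a ⊗ a ⊗ a ⊗ d ⊗ d ⊗ g(d, a) ⊕ a ⊗ a ⊗ a ⊗ a ⊗ d ⊗ d ⊗ g(d, a) ⊕ a ⊗ a ⊗ a ⊗ a ⊗ d ⊗ f(d, a, a) ⊗ g(d, a)
Right:  d ⊗ (a ⊗ g(d, a)) ⊗ a ⊗ a ⊗ a ⊗ a ⊕ (f(d, a, a) ⊗ a) ⊗ a ⊗ a ⊗ a ⊗ g(d, a) ⊗ d ⊕ (a ⊗ (a ⊗ d)) ⊗ (a ⊗ a) ⊗ (a ⊗ g(d, a)) ⊕ d ⊗ d ⊗ g(d, a) ⊗ a ⊗ (a ⊗ (a ⊗ a)) ⊕ g(d, a) ⊗ a ⊗ d ⊗ a ⊗ a ⊗ d ⊗ a
  Un-nest:  a ⊗ a ⊗ a ⊗ a ⊗ a ⊗ d ⊗ g(d, a) ⊕ a ⊗ a ⊗ a ⊗ a ⊗ d ⊗ f(d, a, a) ⊗ g(d, a) ⊕ a ⊗ a ⊗ a ⊗ a ⊗ a ⊗ d ⊗ g(d, a) ⊕ a ⊗ a ⊗ a ⊗ a ⊗ d ⊗ d ⊗ g(d, a) ⊕ a ⊗ a ⊗ a ⊗ a ⊗ d ⊗ d ⊗ g(d, a)
  Sort:  a ⊗ a ⊗ a ⊗ a ⊗ a ⊗ d ⊗ g(d, a) ⊕ a ⊗ a ⊗ a ⊗ a ⊗ a ⊗ d ⊗ g(d, a) ⊕ a ⊗ a ⊗ a ⊗ a ⊗ d ⊗ d ⊗ g(d, a) ⊕ a ⊗ a ⊗ a ⊗ a ⊗ d ⊗ d ⊗ g(d, a) ⊕ a ⊗ a ⊗ a ⊗ a ⊗ d ⊗ f(d, a, a) ⊗ g(d, a)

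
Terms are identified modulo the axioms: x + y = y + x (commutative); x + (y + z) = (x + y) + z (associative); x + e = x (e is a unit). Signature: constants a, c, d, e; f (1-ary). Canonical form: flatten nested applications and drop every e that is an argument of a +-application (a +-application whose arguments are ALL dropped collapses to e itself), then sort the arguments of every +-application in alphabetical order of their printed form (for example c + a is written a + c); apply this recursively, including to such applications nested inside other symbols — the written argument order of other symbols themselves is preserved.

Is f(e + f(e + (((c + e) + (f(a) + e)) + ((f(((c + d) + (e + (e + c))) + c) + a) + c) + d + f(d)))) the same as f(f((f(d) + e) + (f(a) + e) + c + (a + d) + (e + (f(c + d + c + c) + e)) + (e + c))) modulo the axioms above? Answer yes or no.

Answer: yes — both canonical forms are f(f(a + c + c + d + f(a) + f(c + c + c + d) + f(d)))

Derivation:
Left:  f(e + f(e + (((c + e) + (f(a) + e)) + ((f(((c + d) + (e + (e + c))) + c) + a) + c) + d + f(d))))
  Descend into:  e + f(e + (((c + e) + (f(a) + e)) + ((f(((c + d) + (e + (e + c))) + c) + a) + c) + d + f(d)))
  Simplify inside:  f(e + (((c + e) + (f(a) + e)) + ((f(((c + d) + (e + (e + c))) + c) + a) + c) + d + f(d)))  →  f(a + c + c + d + f(a) + f(c + c + c + d) + f(d))
  Units out:  drop e
  Sort:  f(a + c + c + d + f(a) + f(c + c + c + d) + f(d))
  Rebuild:  f(f(a + c + c + d + f(a) + f(c + c + c + d) + f(d)))
Right:  f(f((f(d) + e) + (f(a) + e) + c + (a + d) + (e + (f(c + d + c + c) + e)) + (e + c)))
  Descend into:  (f(d) + e) + (f(a) + e) + c + (a + d) + (e + (f(c + d + c + c) + e)) + (e + c)
  Un-nest:  f(d) + e + f(a) + e + c + a + d + e + f(c + d + c + c) + e + e + c
  Canonicalize subterm:  f(c + d + c + c)  →  f(c + c + c + d)
  Units out:  drop e (×5)
  Sort arguments:  a + c + c + d + f(a) + f(c + c + c + d) + f(d)
  Rebuild:  f(f(a + c + c + d + f(a) + f(c + c + c + d) + f(d)))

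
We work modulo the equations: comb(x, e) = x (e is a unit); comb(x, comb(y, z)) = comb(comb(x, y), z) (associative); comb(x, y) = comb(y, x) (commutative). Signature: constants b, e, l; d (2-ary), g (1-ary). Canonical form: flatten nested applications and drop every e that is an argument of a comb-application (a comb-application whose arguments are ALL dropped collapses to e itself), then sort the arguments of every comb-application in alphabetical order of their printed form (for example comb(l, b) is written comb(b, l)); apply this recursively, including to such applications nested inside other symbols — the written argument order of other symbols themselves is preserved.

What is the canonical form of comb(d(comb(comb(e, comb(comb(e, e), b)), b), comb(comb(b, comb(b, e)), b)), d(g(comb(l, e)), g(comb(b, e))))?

Inside:  d(comb(comb(e, comb(comb(e, e), b)), b), comb(comb(b, comb(b, e)), b))  →  d(comb(b, b), comb(b, b, b))
Inside:  d(g(comb(l, e)), g(comb(b, e)))  →  d(g(l), g(b))
Order the arguments:  comb(d(comb(b, b), comb(b, b, b)), d(g(l), g(b)))

Answer: comb(d(comb(b, b), comb(b, b, b)), d(g(l), g(b)))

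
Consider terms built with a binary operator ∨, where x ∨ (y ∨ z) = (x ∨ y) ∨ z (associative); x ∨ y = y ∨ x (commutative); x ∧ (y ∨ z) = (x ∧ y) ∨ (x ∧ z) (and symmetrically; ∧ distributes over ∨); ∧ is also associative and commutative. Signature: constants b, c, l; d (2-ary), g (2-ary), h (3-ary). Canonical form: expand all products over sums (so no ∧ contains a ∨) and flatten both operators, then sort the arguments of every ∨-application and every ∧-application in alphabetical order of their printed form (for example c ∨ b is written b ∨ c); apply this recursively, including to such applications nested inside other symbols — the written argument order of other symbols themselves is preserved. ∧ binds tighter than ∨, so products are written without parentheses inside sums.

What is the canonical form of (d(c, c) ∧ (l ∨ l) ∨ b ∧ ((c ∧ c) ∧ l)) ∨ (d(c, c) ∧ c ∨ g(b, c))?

Distribute:  d(c, c) ∧ l ∨ d(c, c) ∧ l ∨ b ∧ c ∧ c ∧ l ∨ c ∧ d(c, c) ∨ g(b, c)
Order the arguments:  b ∧ c ∧ c ∧ l ∨ c ∧ d(c, c) ∨ d(c, c) ∧ l ∨ d(c, c) ∧ l ∨ g(b, c)

Answer: b ∧ c ∧ c ∧ l ∨ c ∧ d(c, c) ∨ d(c, c) ∧ l ∨ d(c, c) ∧ l ∨ g(b, c)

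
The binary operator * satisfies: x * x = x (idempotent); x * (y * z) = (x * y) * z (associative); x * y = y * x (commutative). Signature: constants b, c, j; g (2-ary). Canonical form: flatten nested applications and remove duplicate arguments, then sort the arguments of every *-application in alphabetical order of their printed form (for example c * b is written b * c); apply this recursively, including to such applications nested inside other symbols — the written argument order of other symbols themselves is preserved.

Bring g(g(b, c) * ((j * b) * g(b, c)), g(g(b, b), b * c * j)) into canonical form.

Answer: g(b * g(b, c) * j, g(g(b, b), b * c * j))

Derivation:
Focus inside:  g(b, c) * ((j * b) * g(b, c))
Un-nest:  g(b, c) * j * b * g(b, c)
Deduplicate:  drop duplicate g(b, c)
Order the arguments:  b * g(b, c) * j
Reassemble:  g(b * g(b, c) * j, g(g(b, b), b * c * j))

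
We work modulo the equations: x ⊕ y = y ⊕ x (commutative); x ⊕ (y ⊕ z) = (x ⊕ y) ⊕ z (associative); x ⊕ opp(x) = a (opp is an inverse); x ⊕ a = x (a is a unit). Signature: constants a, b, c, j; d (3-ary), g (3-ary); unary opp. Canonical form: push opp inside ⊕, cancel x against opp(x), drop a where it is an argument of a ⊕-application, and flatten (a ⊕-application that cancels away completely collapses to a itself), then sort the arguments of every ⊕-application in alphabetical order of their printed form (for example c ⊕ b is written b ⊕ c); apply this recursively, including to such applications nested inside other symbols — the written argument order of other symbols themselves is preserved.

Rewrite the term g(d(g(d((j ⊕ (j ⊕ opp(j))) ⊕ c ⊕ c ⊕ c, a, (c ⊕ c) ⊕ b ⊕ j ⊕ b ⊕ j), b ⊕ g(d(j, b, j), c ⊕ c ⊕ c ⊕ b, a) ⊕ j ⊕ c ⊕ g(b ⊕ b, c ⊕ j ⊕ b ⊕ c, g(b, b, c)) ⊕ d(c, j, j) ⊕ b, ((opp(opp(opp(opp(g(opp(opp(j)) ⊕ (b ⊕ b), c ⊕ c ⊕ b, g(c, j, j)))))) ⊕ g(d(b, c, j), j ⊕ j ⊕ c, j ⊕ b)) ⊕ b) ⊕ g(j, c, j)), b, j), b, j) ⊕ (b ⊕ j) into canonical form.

Push opp inside:  distribute opp over ⊕ and collapse double opp
Collect terms:  g(d(g(d(c ⊕ c ⊕ c ⊕ j, a, b ⊕ b ⊕ c ⊕ c ⊕ j ⊕ j), b ⊕ b ⊕ c ⊕ d(c, j, j) ⊕ g(b ⊕ b, b ⊕ c ⊕ c ⊕ j, g(b, b, c)) ⊕ g(d(j, b, j), b ⊕ c ⊕ c ⊕ c, a) ⊕ j, b ⊕ g(b ⊕ b ⊕ j, b ⊕ c ⊕ c, g(c, j, j)) ⊕ g(d(b, c, j), c ⊕ j ⊕ j, b ⊕ j) ⊕ g(j, c, j)), b, j), b, j) ⊕ b ⊕ j
Order the arguments:  b ⊕ g(d(g(d(c ⊕ c ⊕ c ⊕ j, a, b ⊕ b ⊕ c ⊕ c ⊕ j ⊕ j), b ⊕ b ⊕ c ⊕ d(c, j, j) ⊕ g(b ⊕ b, b ⊕ c ⊕ c ⊕ j, g(b, b, c)) ⊕ g(d(j, b, j), b ⊕ c ⊕ c ⊕ c, a) ⊕ j, b ⊕ g(b ⊕ b ⊕ j, b ⊕ c ⊕ c, g(c, j, j)) ⊕ g(d(b, c, j), c ⊕ j ⊕ j, b ⊕ j) ⊕ g(j, c, j)), b, j), b, j) ⊕ j

Answer: b ⊕ g(d(g(d(c ⊕ c ⊕ c ⊕ j, a, b ⊕ b ⊕ c ⊕ c ⊕ j ⊕ j), b ⊕ b ⊕ c ⊕ d(c, j, j) ⊕ g(b ⊕ b, b ⊕ c ⊕ c ⊕ j, g(b, b, c)) ⊕ g(d(j, b, j), b ⊕ c ⊕ c ⊕ c, a) ⊕ j, b ⊕ g(b ⊕ b ⊕ j, b ⊕ c ⊕ c, g(c, j, j)) ⊕ g(d(b, c, j), c ⊕ j ⊕ j, b ⊕ j) ⊕ g(j, c, j)), b, j), b, j) ⊕ j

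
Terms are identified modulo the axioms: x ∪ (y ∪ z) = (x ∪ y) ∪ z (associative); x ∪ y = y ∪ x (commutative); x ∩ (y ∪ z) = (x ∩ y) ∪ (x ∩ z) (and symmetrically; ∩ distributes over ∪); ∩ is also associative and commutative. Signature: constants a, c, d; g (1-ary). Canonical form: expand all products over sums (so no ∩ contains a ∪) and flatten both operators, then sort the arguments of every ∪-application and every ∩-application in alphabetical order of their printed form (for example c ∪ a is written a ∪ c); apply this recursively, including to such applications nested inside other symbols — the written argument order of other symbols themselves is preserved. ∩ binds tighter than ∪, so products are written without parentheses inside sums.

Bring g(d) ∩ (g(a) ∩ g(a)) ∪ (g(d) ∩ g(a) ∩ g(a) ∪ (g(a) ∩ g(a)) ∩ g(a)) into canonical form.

Flatten:  g(a) ∩ g(a) ∩ g(d) ∪ g(a) ∩ g(a) ∩ g(d) ∪ g(a) ∩ g(a) ∩ g(a)
Order the arguments:  g(a) ∩ g(a) ∩ g(a) ∪ g(a) ∩ g(a) ∩ g(d) ∪ g(a) ∩ g(a) ∩ g(d)

Answer: g(a) ∩ g(a) ∩ g(a) ∪ g(a) ∩ g(a) ∩ g(d) ∪ g(a) ∩ g(a) ∩ g(d)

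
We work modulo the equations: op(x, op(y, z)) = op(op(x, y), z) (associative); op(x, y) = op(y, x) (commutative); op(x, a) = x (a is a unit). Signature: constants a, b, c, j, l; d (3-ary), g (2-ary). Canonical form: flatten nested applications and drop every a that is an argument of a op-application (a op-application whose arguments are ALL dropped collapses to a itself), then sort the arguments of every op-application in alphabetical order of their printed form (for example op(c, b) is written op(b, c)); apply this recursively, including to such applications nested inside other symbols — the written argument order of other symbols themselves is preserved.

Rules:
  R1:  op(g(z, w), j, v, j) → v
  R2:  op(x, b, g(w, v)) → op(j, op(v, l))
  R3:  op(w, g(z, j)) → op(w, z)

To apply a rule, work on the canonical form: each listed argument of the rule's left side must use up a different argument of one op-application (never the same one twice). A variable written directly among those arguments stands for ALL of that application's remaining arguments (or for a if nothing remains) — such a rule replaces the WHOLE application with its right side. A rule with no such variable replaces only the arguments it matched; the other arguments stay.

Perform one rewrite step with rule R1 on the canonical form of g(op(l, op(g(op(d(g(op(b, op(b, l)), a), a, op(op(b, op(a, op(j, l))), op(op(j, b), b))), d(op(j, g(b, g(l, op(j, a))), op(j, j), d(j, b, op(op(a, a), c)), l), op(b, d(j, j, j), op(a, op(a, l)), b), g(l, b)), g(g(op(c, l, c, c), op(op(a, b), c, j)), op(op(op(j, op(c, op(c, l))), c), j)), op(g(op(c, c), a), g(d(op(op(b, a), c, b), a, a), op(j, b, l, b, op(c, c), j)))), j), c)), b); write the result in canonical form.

Answer: g(op(c, g(op(d(g(op(b, b, l), a), a, op(b, b, b, j, j, l)), d(op(d(j, b, c), j, l), op(b, b, d(j, j, j), l), g(l, b)), g(d(op(b, b, c), a, a), op(b, b, c, c, j, j, l)), g(g(op(c, c, c, l), op(b, c, j)), op(c, c, c, j, j, l)), g(op(c, c), a)), j), l), b)

Derivation:
Canonical form:  g(op(c, g(op(d(g(op(b, b, l), a), a, op(b, b, b, j, j, l)), d(op(d(j, b, c), g(b, g(l, j)), j, j, j, l), op(b, b, d(j, j, j), l), g(l, b)), g(d(op(b, b, c), a, a), op(b, b, c, c, j, j, l)), g(g(op(c, c, c, l), op(b, c, j)), op(c, c, c, j, j, l)), g(op(c, c), a)), j), l), b)
Match R1:  consume g(b, g(l, j)), j, j;  v := op(d(j, b, c), j, l), w := g(l, j), z := b
Every leftover argument binds to the variable; the entire application is replaced.
Result:  g(op(c, g(op(d(g(op(b, b, l), a), a, op(b, b, b, j, j, l)), d(op(d(j, b, c), j, l), op(b, b, d(j, j, j), l), g(l, b)), g(d(op(b, b, c), a, a), op(b, b, c, c, j, j, l)), g(g(op(c, c, c, l), op(b, c, j)), op(c, c, c, j, j, l)), g(op(c, c), a)), j), l), b)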